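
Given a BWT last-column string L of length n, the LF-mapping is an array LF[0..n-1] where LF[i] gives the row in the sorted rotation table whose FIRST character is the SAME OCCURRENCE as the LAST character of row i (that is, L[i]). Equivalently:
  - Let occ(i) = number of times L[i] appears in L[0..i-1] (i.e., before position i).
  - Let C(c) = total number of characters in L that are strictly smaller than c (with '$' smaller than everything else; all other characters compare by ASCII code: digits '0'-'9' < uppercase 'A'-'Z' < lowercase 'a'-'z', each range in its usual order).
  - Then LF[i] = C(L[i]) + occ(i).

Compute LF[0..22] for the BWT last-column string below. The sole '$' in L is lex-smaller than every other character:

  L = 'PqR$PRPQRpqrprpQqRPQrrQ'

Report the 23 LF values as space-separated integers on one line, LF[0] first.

Answer: 1 16 9 0 2 10 3 5 11 13 17 19 14 20 15 6 18 12 4 7 21 22 8

Derivation:
Char counts: '$':1, 'P':4, 'Q':4, 'R':4, 'p':3, 'q':3, 'r':4
C (first-col start): C('$')=0, C('P')=1, C('Q')=5, C('R')=9, C('p')=13, C('q')=16, C('r')=19
L[0]='P': occ=0, LF[0]=C('P')+0=1+0=1
L[1]='q': occ=0, LF[1]=C('q')+0=16+0=16
L[2]='R': occ=0, LF[2]=C('R')+0=9+0=9
L[3]='$': occ=0, LF[3]=C('$')+0=0+0=0
L[4]='P': occ=1, LF[4]=C('P')+1=1+1=2
L[5]='R': occ=1, LF[5]=C('R')+1=9+1=10
L[6]='P': occ=2, LF[6]=C('P')+2=1+2=3
L[7]='Q': occ=0, LF[7]=C('Q')+0=5+0=5
L[8]='R': occ=2, LF[8]=C('R')+2=9+2=11
L[9]='p': occ=0, LF[9]=C('p')+0=13+0=13
L[10]='q': occ=1, LF[10]=C('q')+1=16+1=17
L[11]='r': occ=0, LF[11]=C('r')+0=19+0=19
L[12]='p': occ=1, LF[12]=C('p')+1=13+1=14
L[13]='r': occ=1, LF[13]=C('r')+1=19+1=20
L[14]='p': occ=2, LF[14]=C('p')+2=13+2=15
L[15]='Q': occ=1, LF[15]=C('Q')+1=5+1=6
L[16]='q': occ=2, LF[16]=C('q')+2=16+2=18
L[17]='R': occ=3, LF[17]=C('R')+3=9+3=12
L[18]='P': occ=3, LF[18]=C('P')+3=1+3=4
L[19]='Q': occ=2, LF[19]=C('Q')+2=5+2=7
L[20]='r': occ=2, LF[20]=C('r')+2=19+2=21
L[21]='r': occ=3, LF[21]=C('r')+3=19+3=22
L[22]='Q': occ=3, LF[22]=C('Q')+3=5+3=8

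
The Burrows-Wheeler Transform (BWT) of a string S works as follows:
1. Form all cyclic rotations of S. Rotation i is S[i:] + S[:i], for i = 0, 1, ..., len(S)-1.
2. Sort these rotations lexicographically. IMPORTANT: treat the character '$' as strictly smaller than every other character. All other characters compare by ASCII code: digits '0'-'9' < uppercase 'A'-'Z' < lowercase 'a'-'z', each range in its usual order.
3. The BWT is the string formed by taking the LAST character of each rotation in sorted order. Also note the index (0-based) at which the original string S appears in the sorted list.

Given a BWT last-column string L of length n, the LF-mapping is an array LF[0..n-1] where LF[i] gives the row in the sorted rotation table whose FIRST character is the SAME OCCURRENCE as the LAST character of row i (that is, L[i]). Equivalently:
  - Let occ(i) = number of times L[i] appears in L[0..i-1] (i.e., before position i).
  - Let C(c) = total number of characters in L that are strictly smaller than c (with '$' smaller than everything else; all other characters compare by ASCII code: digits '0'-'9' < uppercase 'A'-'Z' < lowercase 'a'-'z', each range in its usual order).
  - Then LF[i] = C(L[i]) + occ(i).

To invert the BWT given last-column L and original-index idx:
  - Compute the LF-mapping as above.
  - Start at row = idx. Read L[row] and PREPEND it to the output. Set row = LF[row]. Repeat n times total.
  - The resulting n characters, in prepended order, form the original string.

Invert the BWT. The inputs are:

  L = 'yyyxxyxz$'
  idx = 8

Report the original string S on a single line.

LF mapping: 4 5 6 1 2 7 3 8 0
Walk LF starting at row 8, prepending L[row]:
  step 1: row=8, L[8]='$', prepend. Next row=LF[8]=0
  step 2: row=0, L[0]='y', prepend. Next row=LF[0]=4
  step 3: row=4, L[4]='x', prepend. Next row=LF[4]=2
  step 4: row=2, L[2]='y', prepend. Next row=LF[2]=6
  step 5: row=6, L[6]='x', prepend. Next row=LF[6]=3
  step 6: row=3, L[3]='x', prepend. Next row=LF[3]=1
  step 7: row=1, L[1]='y', prepend. Next row=LF[1]=5
  step 8: row=5, L[5]='y', prepend. Next row=LF[5]=7
  step 9: row=7, L[7]='z', prepend. Next row=LF[7]=8
Reversed output: zyyxxyxy$

Answer: zyyxxyxy$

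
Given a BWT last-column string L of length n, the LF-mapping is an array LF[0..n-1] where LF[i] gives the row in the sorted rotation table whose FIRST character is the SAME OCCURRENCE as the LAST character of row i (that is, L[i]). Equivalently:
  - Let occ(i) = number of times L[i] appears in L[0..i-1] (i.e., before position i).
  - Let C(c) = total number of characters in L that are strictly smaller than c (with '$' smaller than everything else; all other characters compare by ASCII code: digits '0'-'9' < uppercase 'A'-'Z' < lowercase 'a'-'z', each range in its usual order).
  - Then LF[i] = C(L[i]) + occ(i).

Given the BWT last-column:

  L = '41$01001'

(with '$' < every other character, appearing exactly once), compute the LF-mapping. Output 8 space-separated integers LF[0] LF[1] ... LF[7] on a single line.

Answer: 7 4 0 1 5 2 3 6

Derivation:
Char counts: '$':1, '0':3, '1':3, '4':1
C (first-col start): C('$')=0, C('0')=1, C('1')=4, C('4')=7
L[0]='4': occ=0, LF[0]=C('4')+0=7+0=7
L[1]='1': occ=0, LF[1]=C('1')+0=4+0=4
L[2]='$': occ=0, LF[2]=C('$')+0=0+0=0
L[3]='0': occ=0, LF[3]=C('0')+0=1+0=1
L[4]='1': occ=1, LF[4]=C('1')+1=4+1=5
L[5]='0': occ=1, LF[5]=C('0')+1=1+1=2
L[6]='0': occ=2, LF[6]=C('0')+2=1+2=3
L[7]='1': occ=2, LF[7]=C('1')+2=4+2=6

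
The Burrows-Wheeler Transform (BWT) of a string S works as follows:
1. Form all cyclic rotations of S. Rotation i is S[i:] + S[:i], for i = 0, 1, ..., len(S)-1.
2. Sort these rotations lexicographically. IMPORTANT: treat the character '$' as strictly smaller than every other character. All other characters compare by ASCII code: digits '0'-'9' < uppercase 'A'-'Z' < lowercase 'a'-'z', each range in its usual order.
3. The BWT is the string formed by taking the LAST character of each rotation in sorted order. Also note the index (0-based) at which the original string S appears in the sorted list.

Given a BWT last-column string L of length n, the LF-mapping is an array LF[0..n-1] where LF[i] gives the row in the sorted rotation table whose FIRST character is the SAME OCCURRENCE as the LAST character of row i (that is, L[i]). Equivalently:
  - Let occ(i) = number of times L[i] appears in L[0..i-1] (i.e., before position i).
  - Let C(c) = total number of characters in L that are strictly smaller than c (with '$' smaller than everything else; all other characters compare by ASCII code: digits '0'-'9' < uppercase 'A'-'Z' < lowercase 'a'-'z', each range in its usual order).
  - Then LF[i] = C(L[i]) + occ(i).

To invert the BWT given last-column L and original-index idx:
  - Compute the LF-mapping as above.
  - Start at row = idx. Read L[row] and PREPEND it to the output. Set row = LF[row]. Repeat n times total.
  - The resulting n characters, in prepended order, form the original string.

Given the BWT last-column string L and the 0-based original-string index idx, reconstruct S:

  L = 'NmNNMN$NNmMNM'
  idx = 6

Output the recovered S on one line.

LF mapping: 4 11 5 6 1 7 0 8 9 12 2 10 3
Walk LF starting at row 6, prepending L[row]:
  step 1: row=6, L[6]='$', prepend. Next row=LF[6]=0
  step 2: row=0, L[0]='N', prepend. Next row=LF[0]=4
  step 3: row=4, L[4]='M', prepend. Next row=LF[4]=1
  step 4: row=1, L[1]='m', prepend. Next row=LF[1]=11
  step 5: row=11, L[11]='N', prepend. Next row=LF[11]=10
  step 6: row=10, L[10]='M', prepend. Next row=LF[10]=2
  step 7: row=2, L[2]='N', prepend. Next row=LF[2]=5
  step 8: row=5, L[5]='N', prepend. Next row=LF[5]=7
  step 9: row=7, L[7]='N', prepend. Next row=LF[7]=8
  step 10: row=8, L[8]='N', prepend. Next row=LF[8]=9
  step 11: row=9, L[9]='m', prepend. Next row=LF[9]=12
  step 12: row=12, L[12]='M', prepend. Next row=LF[12]=3
  step 13: row=3, L[3]='N', prepend. Next row=LF[3]=6
Reversed output: NMmNNNNMNmMN$

Answer: NMmNNNNMNmMN$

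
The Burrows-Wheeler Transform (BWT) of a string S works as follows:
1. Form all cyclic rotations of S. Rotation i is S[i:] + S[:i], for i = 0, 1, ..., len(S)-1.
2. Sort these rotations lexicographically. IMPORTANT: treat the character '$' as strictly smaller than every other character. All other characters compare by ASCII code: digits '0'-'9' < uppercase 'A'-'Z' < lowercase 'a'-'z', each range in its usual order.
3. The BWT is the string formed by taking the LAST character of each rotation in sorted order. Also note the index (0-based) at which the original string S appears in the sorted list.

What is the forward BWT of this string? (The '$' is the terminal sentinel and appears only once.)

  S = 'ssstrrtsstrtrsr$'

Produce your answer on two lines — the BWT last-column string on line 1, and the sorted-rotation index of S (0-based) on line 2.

Answer: rstttrr$stsssrsr
7

Derivation:
All 16 rotations (rotation i = S[i:]+S[:i]):
  rot[0] = ssstrrtsstrtrsr$
  rot[1] = sstrrtsstrtrsr$s
  rot[2] = strrtsstrtrsr$ss
  rot[3] = trrtsstrtrsr$sss
  rot[4] = rrtsstrtrsr$ssst
  rot[5] = rtsstrtrsr$ssstr
  rot[6] = tsstrtrsr$ssstrr
  rot[7] = sstrtrsr$ssstrrt
  rot[8] = strtrsr$ssstrrts
  rot[9] = trtrsr$ssstrrtss
  rot[10] = rtrsr$ssstrrtsst
  rot[11] = trsr$ssstrrtsstr
  rot[12] = rsr$ssstrrtsstrt
  rot[13] = sr$ssstrrtsstrtr
  rot[14] = r$ssstrrtsstrtrs
  rot[15] = $ssstrrtsstrtrsr
Sorted (with $ < everything):
  sorted[0] = $ssstrrtsstrtrsr  (last char: 'r')
  sorted[1] = r$ssstrrtsstrtrs  (last char: 's')
  sorted[2] = rrtsstrtrsr$ssst  (last char: 't')
  sorted[3] = rsr$ssstrrtsstrt  (last char: 't')
  sorted[4] = rtrsr$ssstrrtsst  (last char: 't')
  sorted[5] = rtsstrtrsr$ssstr  (last char: 'r')
  sorted[6] = sr$ssstrrtsstrtr  (last char: 'r')
  sorted[7] = ssstrrtsstrtrsr$  (last char: '$')
  sorted[8] = sstrrtsstrtrsr$s  (last char: 's')
  sorted[9] = sstrtrsr$ssstrrt  (last char: 't')
  sorted[10] = strrtsstrtrsr$ss  (last char: 's')
  sorted[11] = strtrsr$ssstrrts  (last char: 's')
  sorted[12] = trrtsstrtrsr$sss  (last char: 's')
  sorted[13] = trsr$ssstrrtsstr  (last char: 'r')
  sorted[14] = trtrsr$ssstrrtss  (last char: 's')
  sorted[15] = tsstrtrsr$ssstrr  (last char: 'r')
Last column: rstttrr$stsssrsr
Original string S is at sorted index 7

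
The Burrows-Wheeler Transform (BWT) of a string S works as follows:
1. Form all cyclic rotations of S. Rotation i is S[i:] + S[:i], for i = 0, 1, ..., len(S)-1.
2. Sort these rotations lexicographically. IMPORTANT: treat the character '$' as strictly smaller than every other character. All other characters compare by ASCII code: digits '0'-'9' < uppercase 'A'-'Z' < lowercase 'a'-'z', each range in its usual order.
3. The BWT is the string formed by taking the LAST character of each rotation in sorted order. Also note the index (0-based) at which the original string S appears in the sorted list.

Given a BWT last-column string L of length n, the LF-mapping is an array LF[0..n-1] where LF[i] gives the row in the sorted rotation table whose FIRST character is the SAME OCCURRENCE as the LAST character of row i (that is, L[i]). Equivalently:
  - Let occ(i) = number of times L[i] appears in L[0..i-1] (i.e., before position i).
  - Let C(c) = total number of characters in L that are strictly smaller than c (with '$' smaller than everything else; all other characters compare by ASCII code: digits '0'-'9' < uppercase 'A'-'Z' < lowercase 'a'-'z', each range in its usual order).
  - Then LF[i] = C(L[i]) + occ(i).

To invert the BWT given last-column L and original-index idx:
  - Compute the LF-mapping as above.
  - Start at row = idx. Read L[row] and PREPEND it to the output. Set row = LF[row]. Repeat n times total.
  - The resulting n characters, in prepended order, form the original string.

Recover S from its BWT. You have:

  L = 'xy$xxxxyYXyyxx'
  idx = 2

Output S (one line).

Answer: YxyyXxyyxxxxx$

Derivation:
LF mapping: 3 10 0 4 5 6 7 11 2 1 12 13 8 9
Walk LF starting at row 2, prepending L[row]:
  step 1: row=2, L[2]='$', prepend. Next row=LF[2]=0
  step 2: row=0, L[0]='x', prepend. Next row=LF[0]=3
  step 3: row=3, L[3]='x', prepend. Next row=LF[3]=4
  step 4: row=4, L[4]='x', prepend. Next row=LF[4]=5
  step 5: row=5, L[5]='x', prepend. Next row=LF[5]=6
  step 6: row=6, L[6]='x', prepend. Next row=LF[6]=7
  step 7: row=7, L[7]='y', prepend. Next row=LF[7]=11
  step 8: row=11, L[11]='y', prepend. Next row=LF[11]=13
  step 9: row=13, L[13]='x', prepend. Next row=LF[13]=9
  step 10: row=9, L[9]='X', prepend. Next row=LF[9]=1
  step 11: row=1, L[1]='y', prepend. Next row=LF[1]=10
  step 12: row=10, L[10]='y', prepend. Next row=LF[10]=12
  step 13: row=12, L[12]='x', prepend. Next row=LF[12]=8
  step 14: row=8, L[8]='Y', prepend. Next row=LF[8]=2
Reversed output: YxyyXxyyxxxxx$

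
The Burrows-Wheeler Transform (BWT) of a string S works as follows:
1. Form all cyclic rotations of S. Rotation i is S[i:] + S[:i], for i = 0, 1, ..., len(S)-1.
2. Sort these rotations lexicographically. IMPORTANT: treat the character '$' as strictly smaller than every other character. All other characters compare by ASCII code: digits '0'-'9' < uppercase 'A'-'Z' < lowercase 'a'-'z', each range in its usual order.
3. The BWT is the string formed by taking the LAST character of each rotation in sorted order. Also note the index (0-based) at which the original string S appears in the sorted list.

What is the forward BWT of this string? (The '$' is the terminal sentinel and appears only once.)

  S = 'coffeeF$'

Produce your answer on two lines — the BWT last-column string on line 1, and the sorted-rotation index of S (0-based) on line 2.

All 8 rotations (rotation i = S[i:]+S[:i]):
  rot[0] = coffeeF$
  rot[1] = offeeF$c
  rot[2] = ffeeF$co
  rot[3] = feeF$cof
  rot[4] = eeF$coff
  rot[5] = eF$coffe
  rot[6] = F$coffee
  rot[7] = $coffeeF
Sorted (with $ < everything):
  sorted[0] = $coffeeF  (last char: 'F')
  sorted[1] = F$coffee  (last char: 'e')
  sorted[2] = coffeeF$  (last char: '$')
  sorted[3] = eF$coffe  (last char: 'e')
  sorted[4] = eeF$coff  (last char: 'f')
  sorted[5] = feeF$cof  (last char: 'f')
  sorted[6] = ffeeF$co  (last char: 'o')
  sorted[7] = offeeF$c  (last char: 'c')
Last column: Fe$effoc
Original string S is at sorted index 2

Answer: Fe$effoc
2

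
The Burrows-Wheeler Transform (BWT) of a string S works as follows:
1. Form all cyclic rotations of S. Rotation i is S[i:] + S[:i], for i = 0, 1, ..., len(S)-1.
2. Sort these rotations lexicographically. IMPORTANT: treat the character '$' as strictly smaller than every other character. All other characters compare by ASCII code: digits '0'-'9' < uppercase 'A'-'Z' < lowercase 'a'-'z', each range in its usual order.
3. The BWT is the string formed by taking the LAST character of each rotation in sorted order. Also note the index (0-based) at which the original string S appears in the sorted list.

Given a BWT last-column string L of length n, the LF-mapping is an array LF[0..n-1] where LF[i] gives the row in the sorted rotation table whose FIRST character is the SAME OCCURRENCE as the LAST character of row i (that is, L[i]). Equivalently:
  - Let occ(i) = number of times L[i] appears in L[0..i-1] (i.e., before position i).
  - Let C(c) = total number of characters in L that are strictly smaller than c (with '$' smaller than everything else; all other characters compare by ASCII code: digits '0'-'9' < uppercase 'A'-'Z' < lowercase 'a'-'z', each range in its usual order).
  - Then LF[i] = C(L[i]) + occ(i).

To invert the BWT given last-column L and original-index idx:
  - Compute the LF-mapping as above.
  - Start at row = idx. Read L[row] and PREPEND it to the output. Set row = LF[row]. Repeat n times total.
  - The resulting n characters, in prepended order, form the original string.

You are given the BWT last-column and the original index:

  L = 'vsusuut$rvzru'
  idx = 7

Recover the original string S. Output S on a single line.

Answer: ussruturvuzv$

Derivation:
LF mapping: 10 3 6 4 7 8 5 0 1 11 12 2 9
Walk LF starting at row 7, prepending L[row]:
  step 1: row=7, L[7]='$', prepend. Next row=LF[7]=0
  step 2: row=0, L[0]='v', prepend. Next row=LF[0]=10
  step 3: row=10, L[10]='z', prepend. Next row=LF[10]=12
  step 4: row=12, L[12]='u', prepend. Next row=LF[12]=9
  step 5: row=9, L[9]='v', prepend. Next row=LF[9]=11
  step 6: row=11, L[11]='r', prepend. Next row=LF[11]=2
  step 7: row=2, L[2]='u', prepend. Next row=LF[2]=6
  step 8: row=6, L[6]='t', prepend. Next row=LF[6]=5
  step 9: row=5, L[5]='u', prepend. Next row=LF[5]=8
  step 10: row=8, L[8]='r', prepend. Next row=LF[8]=1
  step 11: row=1, L[1]='s', prepend. Next row=LF[1]=3
  step 12: row=3, L[3]='s', prepend. Next row=LF[3]=4
  step 13: row=4, L[4]='u', prepend. Next row=LF[4]=7
Reversed output: ussruturvuzv$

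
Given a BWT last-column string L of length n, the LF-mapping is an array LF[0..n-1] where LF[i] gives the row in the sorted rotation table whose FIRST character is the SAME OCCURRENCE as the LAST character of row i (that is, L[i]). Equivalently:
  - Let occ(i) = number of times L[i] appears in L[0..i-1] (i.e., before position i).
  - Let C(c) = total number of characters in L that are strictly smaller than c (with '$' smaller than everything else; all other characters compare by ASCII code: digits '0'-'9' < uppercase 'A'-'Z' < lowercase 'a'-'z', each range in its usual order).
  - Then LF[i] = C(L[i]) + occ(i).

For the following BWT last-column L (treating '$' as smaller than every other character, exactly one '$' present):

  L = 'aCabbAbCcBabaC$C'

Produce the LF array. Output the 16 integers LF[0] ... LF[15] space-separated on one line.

Answer: 7 3 8 11 12 1 13 4 15 2 9 14 10 5 0 6

Derivation:
Char counts: '$':1, 'A':1, 'B':1, 'C':4, 'a':4, 'b':4, 'c':1
C (first-col start): C('$')=0, C('A')=1, C('B')=2, C('C')=3, C('a')=7, C('b')=11, C('c')=15
L[0]='a': occ=0, LF[0]=C('a')+0=7+0=7
L[1]='C': occ=0, LF[1]=C('C')+0=3+0=3
L[2]='a': occ=1, LF[2]=C('a')+1=7+1=8
L[3]='b': occ=0, LF[3]=C('b')+0=11+0=11
L[4]='b': occ=1, LF[4]=C('b')+1=11+1=12
L[5]='A': occ=0, LF[5]=C('A')+0=1+0=1
L[6]='b': occ=2, LF[6]=C('b')+2=11+2=13
L[7]='C': occ=1, LF[7]=C('C')+1=3+1=4
L[8]='c': occ=0, LF[8]=C('c')+0=15+0=15
L[9]='B': occ=0, LF[9]=C('B')+0=2+0=2
L[10]='a': occ=2, LF[10]=C('a')+2=7+2=9
L[11]='b': occ=3, LF[11]=C('b')+3=11+3=14
L[12]='a': occ=3, LF[12]=C('a')+3=7+3=10
L[13]='C': occ=2, LF[13]=C('C')+2=3+2=5
L[14]='$': occ=0, LF[14]=C('$')+0=0+0=0
L[15]='C': occ=3, LF[15]=C('C')+3=3+3=6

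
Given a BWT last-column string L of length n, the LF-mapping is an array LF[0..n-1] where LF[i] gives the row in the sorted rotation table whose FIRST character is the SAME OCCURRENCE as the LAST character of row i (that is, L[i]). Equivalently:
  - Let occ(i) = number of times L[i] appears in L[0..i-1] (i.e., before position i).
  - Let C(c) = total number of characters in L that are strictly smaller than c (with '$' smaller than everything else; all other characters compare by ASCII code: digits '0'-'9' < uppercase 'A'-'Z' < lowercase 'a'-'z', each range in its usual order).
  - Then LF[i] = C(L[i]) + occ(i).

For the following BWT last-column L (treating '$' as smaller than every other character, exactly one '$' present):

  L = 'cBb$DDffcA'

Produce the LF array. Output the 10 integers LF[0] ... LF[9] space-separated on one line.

Answer: 6 2 5 0 3 4 8 9 7 1

Derivation:
Char counts: '$':1, 'A':1, 'B':1, 'D':2, 'b':1, 'c':2, 'f':2
C (first-col start): C('$')=0, C('A')=1, C('B')=2, C('D')=3, C('b')=5, C('c')=6, C('f')=8
L[0]='c': occ=0, LF[0]=C('c')+0=6+0=6
L[1]='B': occ=0, LF[1]=C('B')+0=2+0=2
L[2]='b': occ=0, LF[2]=C('b')+0=5+0=5
L[3]='$': occ=0, LF[3]=C('$')+0=0+0=0
L[4]='D': occ=0, LF[4]=C('D')+0=3+0=3
L[5]='D': occ=1, LF[5]=C('D')+1=3+1=4
L[6]='f': occ=0, LF[6]=C('f')+0=8+0=8
L[7]='f': occ=1, LF[7]=C('f')+1=8+1=9
L[8]='c': occ=1, LF[8]=C('c')+1=6+1=7
L[9]='A': occ=0, LF[9]=C('A')+0=1+0=1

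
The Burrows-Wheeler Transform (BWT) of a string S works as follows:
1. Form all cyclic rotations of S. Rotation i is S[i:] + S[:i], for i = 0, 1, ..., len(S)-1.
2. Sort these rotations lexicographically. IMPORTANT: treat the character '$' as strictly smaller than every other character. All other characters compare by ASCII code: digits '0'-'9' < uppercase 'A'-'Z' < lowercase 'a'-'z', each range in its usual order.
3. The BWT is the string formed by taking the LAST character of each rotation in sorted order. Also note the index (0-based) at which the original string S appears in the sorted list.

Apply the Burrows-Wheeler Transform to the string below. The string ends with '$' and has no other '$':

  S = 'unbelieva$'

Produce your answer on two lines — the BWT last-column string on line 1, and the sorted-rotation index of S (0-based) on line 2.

All 10 rotations (rotation i = S[i:]+S[:i]):
  rot[0] = unbelieva$
  rot[1] = nbelieva$u
  rot[2] = believa$un
  rot[3] = elieva$unb
  rot[4] = lieva$unbe
  rot[5] = ieva$unbel
  rot[6] = eva$unbeli
  rot[7] = va$unbelie
  rot[8] = a$unbeliev
  rot[9] = $unbelieva
Sorted (with $ < everything):
  sorted[0] = $unbelieva  (last char: 'a')
  sorted[1] = a$unbeliev  (last char: 'v')
  sorted[2] = believa$un  (last char: 'n')
  sorted[3] = elieva$unb  (last char: 'b')
  sorted[4] = eva$unbeli  (last char: 'i')
  sorted[5] = ieva$unbel  (last char: 'l')
  sorted[6] = lieva$unbe  (last char: 'e')
  sorted[7] = nbelieva$u  (last char: 'u')
  sorted[8] = unbelieva$  (last char: '$')
  sorted[9] = va$unbelie  (last char: 'e')
Last column: avnbileu$e
Original string S is at sorted index 8

Answer: avnbileu$e
8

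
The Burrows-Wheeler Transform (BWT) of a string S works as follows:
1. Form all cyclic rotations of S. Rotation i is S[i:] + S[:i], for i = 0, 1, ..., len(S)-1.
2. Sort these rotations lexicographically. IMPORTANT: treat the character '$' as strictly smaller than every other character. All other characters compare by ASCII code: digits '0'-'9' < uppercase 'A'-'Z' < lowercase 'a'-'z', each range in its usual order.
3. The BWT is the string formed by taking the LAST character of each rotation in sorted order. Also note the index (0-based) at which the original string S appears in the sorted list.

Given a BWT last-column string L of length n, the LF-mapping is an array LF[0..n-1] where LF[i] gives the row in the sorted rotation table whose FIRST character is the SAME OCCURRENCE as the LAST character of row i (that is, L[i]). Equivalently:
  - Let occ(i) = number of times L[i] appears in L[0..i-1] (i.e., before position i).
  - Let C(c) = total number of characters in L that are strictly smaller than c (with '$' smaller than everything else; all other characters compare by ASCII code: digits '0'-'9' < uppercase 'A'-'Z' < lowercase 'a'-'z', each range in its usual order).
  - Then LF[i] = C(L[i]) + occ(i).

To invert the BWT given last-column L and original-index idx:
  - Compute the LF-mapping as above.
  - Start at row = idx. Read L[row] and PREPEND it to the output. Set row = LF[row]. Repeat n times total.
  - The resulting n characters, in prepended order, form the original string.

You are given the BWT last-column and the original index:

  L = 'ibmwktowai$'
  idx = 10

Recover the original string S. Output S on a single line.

Answer: wombatkiwi$

Derivation:
LF mapping: 3 2 6 9 5 8 7 10 1 4 0
Walk LF starting at row 10, prepending L[row]:
  step 1: row=10, L[10]='$', prepend. Next row=LF[10]=0
  step 2: row=0, L[0]='i', prepend. Next row=LF[0]=3
  step 3: row=3, L[3]='w', prepend. Next row=LF[3]=9
  step 4: row=9, L[9]='i', prepend. Next row=LF[9]=4
  step 5: row=4, L[4]='k', prepend. Next row=LF[4]=5
  step 6: row=5, L[5]='t', prepend. Next row=LF[5]=8
  step 7: row=8, L[8]='a', prepend. Next row=LF[8]=1
  step 8: row=1, L[1]='b', prepend. Next row=LF[1]=2
  step 9: row=2, L[2]='m', prepend. Next row=LF[2]=6
  step 10: row=6, L[6]='o', prepend. Next row=LF[6]=7
  step 11: row=7, L[7]='w', prepend. Next row=LF[7]=10
Reversed output: wombatkiwi$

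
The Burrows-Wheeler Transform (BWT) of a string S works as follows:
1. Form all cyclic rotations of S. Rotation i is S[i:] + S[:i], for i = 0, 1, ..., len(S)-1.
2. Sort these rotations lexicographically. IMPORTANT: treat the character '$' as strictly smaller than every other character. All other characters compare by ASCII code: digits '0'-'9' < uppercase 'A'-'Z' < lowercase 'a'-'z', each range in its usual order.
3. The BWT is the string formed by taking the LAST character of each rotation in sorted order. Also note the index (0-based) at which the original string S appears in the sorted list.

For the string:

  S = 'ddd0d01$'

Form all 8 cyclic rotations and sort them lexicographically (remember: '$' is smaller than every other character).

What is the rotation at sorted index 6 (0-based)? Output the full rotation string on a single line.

All 8 rotations (rotation i = S[i:]+S[:i]):
  rot[0] = ddd0d01$
  rot[1] = dd0d01$d
  rot[2] = d0d01$dd
  rot[3] = 0d01$ddd
  rot[4] = d01$ddd0
  rot[5] = 01$ddd0d
  rot[6] = 1$ddd0d0
  rot[7] = $ddd0d01
Sorted (with $ < everything):
  sorted[0] = $ddd0d01
  sorted[1] = 01$ddd0d
  sorted[2] = 0d01$ddd
  sorted[3] = 1$ddd0d0
  sorted[4] = d01$ddd0
  sorted[5] = d0d01$dd
  sorted[6] = dd0d01$d
  sorted[7] = ddd0d01$
sorted[6] = dd0d01$d

Answer: dd0d01$d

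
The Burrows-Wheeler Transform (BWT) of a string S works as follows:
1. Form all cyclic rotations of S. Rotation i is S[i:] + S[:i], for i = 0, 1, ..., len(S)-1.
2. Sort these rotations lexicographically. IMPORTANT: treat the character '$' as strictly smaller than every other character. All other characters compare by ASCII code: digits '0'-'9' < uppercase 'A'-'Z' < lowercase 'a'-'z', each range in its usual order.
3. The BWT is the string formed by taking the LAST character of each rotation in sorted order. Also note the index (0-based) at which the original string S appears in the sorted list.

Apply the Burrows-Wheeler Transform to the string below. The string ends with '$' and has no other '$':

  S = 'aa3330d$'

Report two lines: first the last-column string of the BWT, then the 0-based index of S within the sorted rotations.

All 8 rotations (rotation i = S[i:]+S[:i]):
  rot[0] = aa3330d$
  rot[1] = a3330d$a
  rot[2] = 3330d$aa
  rot[3] = 330d$aa3
  rot[4] = 30d$aa33
  rot[5] = 0d$aa333
  rot[6] = d$aa3330
  rot[7] = $aa3330d
Sorted (with $ < everything):
  sorted[0] = $aa3330d  (last char: 'd')
  sorted[1] = 0d$aa333  (last char: '3')
  sorted[2] = 30d$aa33  (last char: '3')
  sorted[3] = 330d$aa3  (last char: '3')
  sorted[4] = 3330d$aa  (last char: 'a')
  sorted[5] = a3330d$a  (last char: 'a')
  sorted[6] = aa3330d$  (last char: '$')
  sorted[7] = d$aa3330  (last char: '0')
Last column: d333aa$0
Original string S is at sorted index 6

Answer: d333aa$0
6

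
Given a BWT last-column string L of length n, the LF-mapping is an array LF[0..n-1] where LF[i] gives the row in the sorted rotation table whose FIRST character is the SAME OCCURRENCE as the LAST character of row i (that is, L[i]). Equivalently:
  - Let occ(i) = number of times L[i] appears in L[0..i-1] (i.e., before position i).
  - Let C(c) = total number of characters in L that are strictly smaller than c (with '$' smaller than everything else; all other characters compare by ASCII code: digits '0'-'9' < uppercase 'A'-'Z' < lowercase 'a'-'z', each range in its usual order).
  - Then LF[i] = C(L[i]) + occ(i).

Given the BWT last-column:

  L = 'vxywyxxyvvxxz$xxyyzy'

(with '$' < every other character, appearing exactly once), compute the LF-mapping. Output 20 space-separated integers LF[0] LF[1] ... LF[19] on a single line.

Char counts: '$':1, 'v':3, 'w':1, 'x':7, 'y':6, 'z':2
C (first-col start): C('$')=0, C('v')=1, C('w')=4, C('x')=5, C('y')=12, C('z')=18
L[0]='v': occ=0, LF[0]=C('v')+0=1+0=1
L[1]='x': occ=0, LF[1]=C('x')+0=5+0=5
L[2]='y': occ=0, LF[2]=C('y')+0=12+0=12
L[3]='w': occ=0, LF[3]=C('w')+0=4+0=4
L[4]='y': occ=1, LF[4]=C('y')+1=12+1=13
L[5]='x': occ=1, LF[5]=C('x')+1=5+1=6
L[6]='x': occ=2, LF[6]=C('x')+2=5+2=7
L[7]='y': occ=2, LF[7]=C('y')+2=12+2=14
L[8]='v': occ=1, LF[8]=C('v')+1=1+1=2
L[9]='v': occ=2, LF[9]=C('v')+2=1+2=3
L[10]='x': occ=3, LF[10]=C('x')+3=5+3=8
L[11]='x': occ=4, LF[11]=C('x')+4=5+4=9
L[12]='z': occ=0, LF[12]=C('z')+0=18+0=18
L[13]='$': occ=0, LF[13]=C('$')+0=0+0=0
L[14]='x': occ=5, LF[14]=C('x')+5=5+5=10
L[15]='x': occ=6, LF[15]=C('x')+6=5+6=11
L[16]='y': occ=3, LF[16]=C('y')+3=12+3=15
L[17]='y': occ=4, LF[17]=C('y')+4=12+4=16
L[18]='z': occ=1, LF[18]=C('z')+1=18+1=19
L[19]='y': occ=5, LF[19]=C('y')+5=12+5=17

Answer: 1 5 12 4 13 6 7 14 2 3 8 9 18 0 10 11 15 16 19 17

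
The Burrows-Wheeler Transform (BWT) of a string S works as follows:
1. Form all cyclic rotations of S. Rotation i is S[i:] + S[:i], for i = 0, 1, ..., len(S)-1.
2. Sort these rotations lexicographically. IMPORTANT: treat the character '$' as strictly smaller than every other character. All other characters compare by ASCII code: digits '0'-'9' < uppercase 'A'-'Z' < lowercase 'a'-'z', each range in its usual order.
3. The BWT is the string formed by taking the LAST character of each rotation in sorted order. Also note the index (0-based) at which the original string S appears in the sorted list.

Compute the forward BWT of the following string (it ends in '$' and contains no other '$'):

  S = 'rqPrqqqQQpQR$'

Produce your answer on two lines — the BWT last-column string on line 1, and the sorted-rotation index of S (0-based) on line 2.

Answer: RqqpQQQrqqr$P
11

Derivation:
All 13 rotations (rotation i = S[i:]+S[:i]):
  rot[0] = rqPrqqqQQpQR$
  rot[1] = qPrqqqQQpQR$r
  rot[2] = PrqqqQQpQR$rq
  rot[3] = rqqqQQpQR$rqP
  rot[4] = qqqQQpQR$rqPr
  rot[5] = qqQQpQR$rqPrq
  rot[6] = qQQpQR$rqPrqq
  rot[7] = QQpQR$rqPrqqq
  rot[8] = QpQR$rqPrqqqQ
  rot[9] = pQR$rqPrqqqQQ
  rot[10] = QR$rqPrqqqQQp
  rot[11] = R$rqPrqqqQQpQ
  rot[12] = $rqPrqqqQQpQR
Sorted (with $ < everything):
  sorted[0] = $rqPrqqqQQpQR  (last char: 'R')
  sorted[1] = PrqqqQQpQR$rq  (last char: 'q')
  sorted[2] = QQpQR$rqPrqqq  (last char: 'q')
  sorted[3] = QR$rqPrqqqQQp  (last char: 'p')
  sorted[4] = QpQR$rqPrqqqQ  (last char: 'Q')
  sorted[5] = R$rqPrqqqQQpQ  (last char: 'Q')
  sorted[6] = pQR$rqPrqqqQQ  (last char: 'Q')
  sorted[7] = qPrqqqQQpQR$r  (last char: 'r')
  sorted[8] = qQQpQR$rqPrqq  (last char: 'q')
  sorted[9] = qqQQpQR$rqPrq  (last char: 'q')
  sorted[10] = qqqQQpQR$rqPr  (last char: 'r')
  sorted[11] = rqPrqqqQQpQR$  (last char: '$')
  sorted[12] = rqqqQQpQR$rqP  (last char: 'P')
Last column: RqqpQQQrqqr$P
Original string S is at sorted index 11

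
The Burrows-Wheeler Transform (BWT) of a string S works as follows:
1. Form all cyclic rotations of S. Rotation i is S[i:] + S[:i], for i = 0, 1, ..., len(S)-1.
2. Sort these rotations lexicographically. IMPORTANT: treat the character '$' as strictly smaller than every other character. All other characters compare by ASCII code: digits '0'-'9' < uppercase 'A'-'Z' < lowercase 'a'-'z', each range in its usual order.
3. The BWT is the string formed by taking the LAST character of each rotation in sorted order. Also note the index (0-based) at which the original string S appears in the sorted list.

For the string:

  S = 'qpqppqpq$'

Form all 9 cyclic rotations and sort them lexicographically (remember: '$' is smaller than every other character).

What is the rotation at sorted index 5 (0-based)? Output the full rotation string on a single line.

Answer: q$qpqppqp

Derivation:
All 9 rotations (rotation i = S[i:]+S[:i]):
  rot[0] = qpqppqpq$
  rot[1] = pqppqpq$q
  rot[2] = qppqpq$qp
  rot[3] = ppqpq$qpq
  rot[4] = pqpq$qpqp
  rot[5] = qpq$qpqpp
  rot[6] = pq$qpqppq
  rot[7] = q$qpqppqp
  rot[8] = $qpqppqpq
Sorted (with $ < everything):
  sorted[0] = $qpqppqpq
  sorted[1] = ppqpq$qpq
  sorted[2] = pq$qpqppq
  sorted[3] = pqppqpq$q
  sorted[4] = pqpq$qpqp
  sorted[5] = q$qpqppqp
  sorted[6] = qppqpq$qp
  sorted[7] = qpq$qpqpp
  sorted[8] = qpqppqpq$
sorted[5] = q$qpqppqp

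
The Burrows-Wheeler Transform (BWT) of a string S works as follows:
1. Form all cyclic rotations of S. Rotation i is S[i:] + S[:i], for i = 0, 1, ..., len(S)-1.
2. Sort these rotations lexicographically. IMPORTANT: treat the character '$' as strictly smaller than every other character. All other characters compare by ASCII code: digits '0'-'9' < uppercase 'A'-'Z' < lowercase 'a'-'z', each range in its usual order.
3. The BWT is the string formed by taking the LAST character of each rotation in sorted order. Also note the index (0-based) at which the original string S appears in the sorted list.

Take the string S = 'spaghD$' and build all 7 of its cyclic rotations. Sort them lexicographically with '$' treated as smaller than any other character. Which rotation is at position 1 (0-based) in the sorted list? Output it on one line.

All 7 rotations (rotation i = S[i:]+S[:i]):
  rot[0] = spaghD$
  rot[1] = paghD$s
  rot[2] = aghD$sp
  rot[3] = ghD$spa
  rot[4] = hD$spag
  rot[5] = D$spagh
  rot[6] = $spaghD
Sorted (with $ < everything):
  sorted[0] = $spaghD
  sorted[1] = D$spagh
  sorted[2] = aghD$sp
  sorted[3] = ghD$spa
  sorted[4] = hD$spag
  sorted[5] = paghD$s
  sorted[6] = spaghD$
sorted[1] = D$spagh

Answer: D$spagh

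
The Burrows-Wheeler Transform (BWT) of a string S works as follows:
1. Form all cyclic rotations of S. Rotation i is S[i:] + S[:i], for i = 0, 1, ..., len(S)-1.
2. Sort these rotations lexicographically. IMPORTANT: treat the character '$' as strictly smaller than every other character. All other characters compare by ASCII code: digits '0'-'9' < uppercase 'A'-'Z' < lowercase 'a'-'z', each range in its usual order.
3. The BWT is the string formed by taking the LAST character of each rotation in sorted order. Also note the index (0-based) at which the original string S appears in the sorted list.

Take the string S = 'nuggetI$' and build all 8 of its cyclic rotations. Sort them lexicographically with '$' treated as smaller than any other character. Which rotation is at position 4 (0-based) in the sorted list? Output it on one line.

All 8 rotations (rotation i = S[i:]+S[:i]):
  rot[0] = nuggetI$
  rot[1] = uggetI$n
  rot[2] = ggetI$nu
  rot[3] = getI$nug
  rot[4] = etI$nugg
  rot[5] = tI$nugge
  rot[6] = I$nugget
  rot[7] = $nuggetI
Sorted (with $ < everything):
  sorted[0] = $nuggetI
  sorted[1] = I$nugget
  sorted[2] = etI$nugg
  sorted[3] = getI$nug
  sorted[4] = ggetI$nu
  sorted[5] = nuggetI$
  sorted[6] = tI$nugge
  sorted[7] = uggetI$n
sorted[4] = ggetI$nu

Answer: ggetI$nu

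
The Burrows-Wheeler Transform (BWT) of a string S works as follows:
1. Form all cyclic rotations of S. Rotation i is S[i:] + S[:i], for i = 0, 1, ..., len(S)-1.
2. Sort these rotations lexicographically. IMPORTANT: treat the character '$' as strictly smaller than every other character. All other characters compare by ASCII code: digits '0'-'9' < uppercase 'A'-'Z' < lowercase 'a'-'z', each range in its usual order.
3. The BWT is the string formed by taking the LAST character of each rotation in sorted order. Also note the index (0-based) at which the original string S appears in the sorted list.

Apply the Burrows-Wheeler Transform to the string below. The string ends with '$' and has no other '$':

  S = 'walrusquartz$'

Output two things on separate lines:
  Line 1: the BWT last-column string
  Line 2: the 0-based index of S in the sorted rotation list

All 13 rotations (rotation i = S[i:]+S[:i]):
  rot[0] = walrusquartz$
  rot[1] = alrusquartz$w
  rot[2] = lrusquartz$wa
  rot[3] = rusquartz$wal
  rot[4] = usquartz$walr
  rot[5] = squartz$walru
  rot[6] = quartz$walrus
  rot[7] = uartz$walrusq
  rot[8] = artz$walrusqu
  rot[9] = rtz$walrusqua
  rot[10] = tz$walrusquar
  rot[11] = z$walrusquart
  rot[12] = $walrusquartz
Sorted (with $ < everything):
  sorted[0] = $walrusquartz  (last char: 'z')
  sorted[1] = alrusquartz$w  (last char: 'w')
  sorted[2] = artz$walrusqu  (last char: 'u')
  sorted[3] = lrusquartz$wa  (last char: 'a')
  sorted[4] = quartz$walrus  (last char: 's')
  sorted[5] = rtz$walrusqua  (last char: 'a')
  sorted[6] = rusquartz$wal  (last char: 'l')
  sorted[7] = squartz$walru  (last char: 'u')
  sorted[8] = tz$walrusquar  (last char: 'r')
  sorted[9] = uartz$walrusq  (last char: 'q')
  sorted[10] = usquartz$walr  (last char: 'r')
  sorted[11] = walrusquartz$  (last char: '$')
  sorted[12] = z$walrusquart  (last char: 't')
Last column: zwuasalurqr$t
Original string S is at sorted index 11

Answer: zwuasalurqr$t
11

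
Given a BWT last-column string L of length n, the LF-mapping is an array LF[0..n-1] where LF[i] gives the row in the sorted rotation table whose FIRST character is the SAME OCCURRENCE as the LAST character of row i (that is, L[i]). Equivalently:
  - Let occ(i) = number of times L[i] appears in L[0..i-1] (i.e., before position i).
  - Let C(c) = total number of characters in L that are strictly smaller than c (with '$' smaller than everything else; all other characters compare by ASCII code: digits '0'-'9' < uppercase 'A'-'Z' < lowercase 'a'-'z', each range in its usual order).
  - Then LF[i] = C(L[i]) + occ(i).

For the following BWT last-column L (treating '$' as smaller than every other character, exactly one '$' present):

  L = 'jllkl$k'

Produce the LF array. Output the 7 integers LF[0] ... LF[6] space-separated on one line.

Char counts: '$':1, 'j':1, 'k':2, 'l':3
C (first-col start): C('$')=0, C('j')=1, C('k')=2, C('l')=4
L[0]='j': occ=0, LF[0]=C('j')+0=1+0=1
L[1]='l': occ=0, LF[1]=C('l')+0=4+0=4
L[2]='l': occ=1, LF[2]=C('l')+1=4+1=5
L[3]='k': occ=0, LF[3]=C('k')+0=2+0=2
L[4]='l': occ=2, LF[4]=C('l')+2=4+2=6
L[5]='$': occ=0, LF[5]=C('$')+0=0+0=0
L[6]='k': occ=1, LF[6]=C('k')+1=2+1=3

Answer: 1 4 5 2 6 0 3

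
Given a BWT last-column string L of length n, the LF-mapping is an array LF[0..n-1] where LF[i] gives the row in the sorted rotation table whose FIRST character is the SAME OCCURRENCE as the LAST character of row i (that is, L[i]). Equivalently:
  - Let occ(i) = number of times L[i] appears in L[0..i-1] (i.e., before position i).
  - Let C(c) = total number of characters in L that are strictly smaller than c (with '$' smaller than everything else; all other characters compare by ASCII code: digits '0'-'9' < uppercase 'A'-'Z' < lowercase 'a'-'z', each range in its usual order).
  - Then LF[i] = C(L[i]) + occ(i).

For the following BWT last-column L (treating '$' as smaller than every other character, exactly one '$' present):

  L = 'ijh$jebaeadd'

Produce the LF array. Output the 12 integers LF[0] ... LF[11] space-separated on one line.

Char counts: '$':1, 'a':2, 'b':1, 'd':2, 'e':2, 'h':1, 'i':1, 'j':2
C (first-col start): C('$')=0, C('a')=1, C('b')=3, C('d')=4, C('e')=6, C('h')=8, C('i')=9, C('j')=10
L[0]='i': occ=0, LF[0]=C('i')+0=9+0=9
L[1]='j': occ=0, LF[1]=C('j')+0=10+0=10
L[2]='h': occ=0, LF[2]=C('h')+0=8+0=8
L[3]='$': occ=0, LF[3]=C('$')+0=0+0=0
L[4]='j': occ=1, LF[4]=C('j')+1=10+1=11
L[5]='e': occ=0, LF[5]=C('e')+0=6+0=6
L[6]='b': occ=0, LF[6]=C('b')+0=3+0=3
L[7]='a': occ=0, LF[7]=C('a')+0=1+0=1
L[8]='e': occ=1, LF[8]=C('e')+1=6+1=7
L[9]='a': occ=1, LF[9]=C('a')+1=1+1=2
L[10]='d': occ=0, LF[10]=C('d')+0=4+0=4
L[11]='d': occ=1, LF[11]=C('d')+1=4+1=5

Answer: 9 10 8 0 11 6 3 1 7 2 4 5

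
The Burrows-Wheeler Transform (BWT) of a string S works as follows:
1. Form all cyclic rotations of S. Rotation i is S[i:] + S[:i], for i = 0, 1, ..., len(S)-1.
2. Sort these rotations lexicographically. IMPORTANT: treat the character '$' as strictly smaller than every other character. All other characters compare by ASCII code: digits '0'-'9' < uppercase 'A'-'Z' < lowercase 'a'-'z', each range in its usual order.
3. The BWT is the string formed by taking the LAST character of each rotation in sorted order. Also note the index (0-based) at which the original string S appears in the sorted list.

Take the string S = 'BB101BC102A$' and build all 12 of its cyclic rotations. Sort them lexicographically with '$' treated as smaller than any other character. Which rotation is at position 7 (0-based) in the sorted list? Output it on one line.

Answer: A$BB101BC102

Derivation:
All 12 rotations (rotation i = S[i:]+S[:i]):
  rot[0] = BB101BC102A$
  rot[1] = B101BC102A$B
  rot[2] = 101BC102A$BB
  rot[3] = 01BC102A$BB1
  rot[4] = 1BC102A$BB10
  rot[5] = BC102A$BB101
  rot[6] = C102A$BB101B
  rot[7] = 102A$BB101BC
  rot[8] = 02A$BB101BC1
  rot[9] = 2A$BB101BC10
  rot[10] = A$BB101BC102
  rot[11] = $BB101BC102A
Sorted (with $ < everything):
  sorted[0] = $BB101BC102A
  sorted[1] = 01BC102A$BB1
  sorted[2] = 02A$BB101BC1
  sorted[3] = 101BC102A$BB
  sorted[4] = 102A$BB101BC
  sorted[5] = 1BC102A$BB10
  sorted[6] = 2A$BB101BC10
  sorted[7] = A$BB101BC102
  sorted[8] = B101BC102A$B
  sorted[9] = BB101BC102A$
  sorted[10] = BC102A$BB101
  sorted[11] = C102A$BB101B
sorted[7] = A$BB101BC102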